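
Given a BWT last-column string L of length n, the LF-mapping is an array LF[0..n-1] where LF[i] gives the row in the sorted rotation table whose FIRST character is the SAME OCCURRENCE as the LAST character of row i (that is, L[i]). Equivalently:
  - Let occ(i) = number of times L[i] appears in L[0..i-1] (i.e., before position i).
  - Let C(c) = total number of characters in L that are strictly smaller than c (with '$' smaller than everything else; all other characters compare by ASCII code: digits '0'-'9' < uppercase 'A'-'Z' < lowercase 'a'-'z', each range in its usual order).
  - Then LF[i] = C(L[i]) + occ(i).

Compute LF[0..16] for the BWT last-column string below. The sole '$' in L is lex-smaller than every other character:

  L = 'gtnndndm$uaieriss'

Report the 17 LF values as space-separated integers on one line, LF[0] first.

Answer: 5 15 9 10 2 11 3 8 0 16 1 6 4 12 7 13 14

Derivation:
Char counts: '$':1, 'a':1, 'd':2, 'e':1, 'g':1, 'i':2, 'm':1, 'n':3, 'r':1, 's':2, 't':1, 'u':1
C (first-col start): C('$')=0, C('a')=1, C('d')=2, C('e')=4, C('g')=5, C('i')=6, C('m')=8, C('n')=9, C('r')=12, C('s')=13, C('t')=15, C('u')=16
L[0]='g': occ=0, LF[0]=C('g')+0=5+0=5
L[1]='t': occ=0, LF[1]=C('t')+0=15+0=15
L[2]='n': occ=0, LF[2]=C('n')+0=9+0=9
L[3]='n': occ=1, LF[3]=C('n')+1=9+1=10
L[4]='d': occ=0, LF[4]=C('d')+0=2+0=2
L[5]='n': occ=2, LF[5]=C('n')+2=9+2=11
L[6]='d': occ=1, LF[6]=C('d')+1=2+1=3
L[7]='m': occ=0, LF[7]=C('m')+0=8+0=8
L[8]='$': occ=0, LF[8]=C('$')+0=0+0=0
L[9]='u': occ=0, LF[9]=C('u')+0=16+0=16
L[10]='a': occ=0, LF[10]=C('a')+0=1+0=1
L[11]='i': occ=0, LF[11]=C('i')+0=6+0=6
L[12]='e': occ=0, LF[12]=C('e')+0=4+0=4
L[13]='r': occ=0, LF[13]=C('r')+0=12+0=12
L[14]='i': occ=1, LF[14]=C('i')+1=6+1=7
L[15]='s': occ=0, LF[15]=C('s')+0=13+0=13
L[16]='s': occ=1, LF[16]=C('s')+1=13+1=14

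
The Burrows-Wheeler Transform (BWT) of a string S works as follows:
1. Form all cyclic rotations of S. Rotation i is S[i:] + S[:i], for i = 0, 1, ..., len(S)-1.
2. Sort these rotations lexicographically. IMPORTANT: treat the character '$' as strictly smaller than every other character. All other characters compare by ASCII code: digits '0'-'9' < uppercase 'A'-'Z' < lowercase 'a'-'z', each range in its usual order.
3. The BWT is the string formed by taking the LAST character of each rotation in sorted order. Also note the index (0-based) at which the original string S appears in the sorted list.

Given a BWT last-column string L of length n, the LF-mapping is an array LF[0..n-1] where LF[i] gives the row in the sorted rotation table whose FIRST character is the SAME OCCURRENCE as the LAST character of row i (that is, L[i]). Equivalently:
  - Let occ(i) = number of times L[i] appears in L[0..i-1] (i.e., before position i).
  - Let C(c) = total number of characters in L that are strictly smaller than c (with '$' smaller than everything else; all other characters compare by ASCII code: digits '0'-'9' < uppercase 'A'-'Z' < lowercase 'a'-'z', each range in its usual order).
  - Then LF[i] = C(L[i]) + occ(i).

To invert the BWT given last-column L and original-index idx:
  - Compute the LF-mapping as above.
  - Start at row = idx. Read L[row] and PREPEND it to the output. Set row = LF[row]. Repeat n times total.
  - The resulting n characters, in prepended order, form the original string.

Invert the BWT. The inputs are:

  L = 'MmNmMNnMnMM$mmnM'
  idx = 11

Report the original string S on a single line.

LF mapping: 1 9 7 10 2 8 13 3 14 4 5 0 11 12 15 6
Walk LF starting at row 11, prepending L[row]:
  step 1: row=11, L[11]='$', prepend. Next row=LF[11]=0
  step 2: row=0, L[0]='M', prepend. Next row=LF[0]=1
  step 3: row=1, L[1]='m', prepend. Next row=LF[1]=9
  step 4: row=9, L[9]='M', prepend. Next row=LF[9]=4
  step 5: row=4, L[4]='M', prepend. Next row=LF[4]=2
  step 6: row=2, L[2]='N', prepend. Next row=LF[2]=7
  step 7: row=7, L[7]='M', prepend. Next row=LF[7]=3
  step 8: row=3, L[3]='m', prepend. Next row=LF[3]=10
  step 9: row=10, L[10]='M', prepend. Next row=LF[10]=5
  step 10: row=5, L[5]='N', prepend. Next row=LF[5]=8
  step 11: row=8, L[8]='n', prepend. Next row=LF[8]=14
  step 12: row=14, L[14]='n', prepend. Next row=LF[14]=15
  step 13: row=15, L[15]='M', prepend. Next row=LF[15]=6
  step 14: row=6, L[6]='n', prepend. Next row=LF[6]=13
  step 15: row=13, L[13]='m', prepend. Next row=LF[13]=12
  step 16: row=12, L[12]='m', prepend. Next row=LF[12]=11
Reversed output: mmnMnnNMmMNMMmM$

Answer: mmnMnnNMmMNMMmM$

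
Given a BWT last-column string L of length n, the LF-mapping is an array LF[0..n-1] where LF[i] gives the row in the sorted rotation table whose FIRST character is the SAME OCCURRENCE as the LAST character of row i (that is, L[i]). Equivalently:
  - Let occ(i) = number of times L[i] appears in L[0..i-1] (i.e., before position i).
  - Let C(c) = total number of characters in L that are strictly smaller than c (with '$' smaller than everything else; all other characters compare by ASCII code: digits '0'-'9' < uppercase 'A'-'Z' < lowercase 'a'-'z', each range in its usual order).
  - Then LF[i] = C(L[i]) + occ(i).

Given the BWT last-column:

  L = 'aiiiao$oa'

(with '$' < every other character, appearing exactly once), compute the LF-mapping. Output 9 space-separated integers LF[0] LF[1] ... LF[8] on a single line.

Answer: 1 4 5 6 2 7 0 8 3

Derivation:
Char counts: '$':1, 'a':3, 'i':3, 'o':2
C (first-col start): C('$')=0, C('a')=1, C('i')=4, C('o')=7
L[0]='a': occ=0, LF[0]=C('a')+0=1+0=1
L[1]='i': occ=0, LF[1]=C('i')+0=4+0=4
L[2]='i': occ=1, LF[2]=C('i')+1=4+1=5
L[3]='i': occ=2, LF[3]=C('i')+2=4+2=6
L[4]='a': occ=1, LF[4]=C('a')+1=1+1=2
L[5]='o': occ=0, LF[5]=C('o')+0=7+0=7
L[6]='$': occ=0, LF[6]=C('$')+0=0+0=0
L[7]='o': occ=1, LF[7]=C('o')+1=7+1=8
L[8]='a': occ=2, LF[8]=C('a')+2=1+2=3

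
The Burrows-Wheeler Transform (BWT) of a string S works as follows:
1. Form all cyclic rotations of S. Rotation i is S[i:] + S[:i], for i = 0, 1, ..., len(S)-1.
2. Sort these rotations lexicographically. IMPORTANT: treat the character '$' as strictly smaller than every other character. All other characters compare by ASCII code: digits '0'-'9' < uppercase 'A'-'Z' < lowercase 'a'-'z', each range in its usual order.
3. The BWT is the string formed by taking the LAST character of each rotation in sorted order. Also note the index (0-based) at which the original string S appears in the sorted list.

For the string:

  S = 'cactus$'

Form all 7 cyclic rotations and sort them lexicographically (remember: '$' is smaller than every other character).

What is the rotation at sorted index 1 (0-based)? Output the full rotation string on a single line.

Answer: actus$c

Derivation:
All 7 rotations (rotation i = S[i:]+S[:i]):
  rot[0] = cactus$
  rot[1] = actus$c
  rot[2] = ctus$ca
  rot[3] = tus$cac
  rot[4] = us$cact
  rot[5] = s$cactu
  rot[6] = $cactus
Sorted (with $ < everything):
  sorted[0] = $cactus
  sorted[1] = actus$c
  sorted[2] = cactus$
  sorted[3] = ctus$ca
  sorted[4] = s$cactu
  sorted[5] = tus$cac
  sorted[6] = us$cact
sorted[1] = actus$c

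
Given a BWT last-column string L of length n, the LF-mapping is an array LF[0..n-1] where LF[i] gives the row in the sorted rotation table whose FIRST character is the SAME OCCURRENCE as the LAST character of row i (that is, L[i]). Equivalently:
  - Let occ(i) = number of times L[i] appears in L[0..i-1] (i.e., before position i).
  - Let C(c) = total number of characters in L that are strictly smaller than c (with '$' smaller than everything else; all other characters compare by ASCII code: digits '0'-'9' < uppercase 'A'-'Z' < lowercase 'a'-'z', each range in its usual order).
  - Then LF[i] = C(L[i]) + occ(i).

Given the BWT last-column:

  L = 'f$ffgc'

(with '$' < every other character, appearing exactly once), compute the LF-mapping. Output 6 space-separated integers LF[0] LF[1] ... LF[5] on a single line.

Answer: 2 0 3 4 5 1

Derivation:
Char counts: '$':1, 'c':1, 'f':3, 'g':1
C (first-col start): C('$')=0, C('c')=1, C('f')=2, C('g')=5
L[0]='f': occ=0, LF[0]=C('f')+0=2+0=2
L[1]='$': occ=0, LF[1]=C('$')+0=0+0=0
L[2]='f': occ=1, LF[2]=C('f')+1=2+1=3
L[3]='f': occ=2, LF[3]=C('f')+2=2+2=4
L[4]='g': occ=0, LF[4]=C('g')+0=5+0=5
L[5]='c': occ=0, LF[5]=C('c')+0=1+0=1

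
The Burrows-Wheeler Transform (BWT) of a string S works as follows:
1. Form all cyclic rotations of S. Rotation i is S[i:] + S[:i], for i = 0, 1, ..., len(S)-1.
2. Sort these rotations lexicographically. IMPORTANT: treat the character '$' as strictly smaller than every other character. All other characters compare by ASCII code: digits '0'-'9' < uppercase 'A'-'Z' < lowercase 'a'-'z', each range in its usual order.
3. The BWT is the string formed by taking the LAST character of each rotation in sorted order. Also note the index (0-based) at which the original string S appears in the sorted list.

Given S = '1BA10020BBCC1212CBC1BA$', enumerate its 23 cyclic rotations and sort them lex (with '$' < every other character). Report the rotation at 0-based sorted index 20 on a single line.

All 23 rotations (rotation i = S[i:]+S[:i]):
  rot[0] = 1BA10020BBCC1212CBC1BA$
  rot[1] = BA10020BBCC1212CBC1BA$1
  rot[2] = A10020BBCC1212CBC1BA$1B
  rot[3] = 10020BBCC1212CBC1BA$1BA
  rot[4] = 0020BBCC1212CBC1BA$1BA1
  rot[5] = 020BBCC1212CBC1BA$1BA10
  rot[6] = 20BBCC1212CBC1BA$1BA100
  rot[7] = 0BBCC1212CBC1BA$1BA1002
  rot[8] = BBCC1212CBC1BA$1BA10020
  rot[9] = BCC1212CBC1BA$1BA10020B
  rot[10] = CC1212CBC1BA$1BA10020BB
  rot[11] = C1212CBC1BA$1BA10020BBC
  rot[12] = 1212CBC1BA$1BA10020BBCC
  rot[13] = 212CBC1BA$1BA10020BBCC1
  rot[14] = 12CBC1BA$1BA10020BBCC12
  rot[15] = 2CBC1BA$1BA10020BBCC121
  rot[16] = CBC1BA$1BA10020BBCC1212
  rot[17] = BC1BA$1BA10020BBCC1212C
  rot[18] = C1BA$1BA10020BBCC1212CB
  rot[19] = 1BA$1BA10020BBCC1212CBC
  rot[20] = BA$1BA10020BBCC1212CBC1
  rot[21] = A$1BA10020BBCC1212CBC1B
  rot[22] = $1BA10020BBCC1212CBC1BA
Sorted (with $ < everything):
  sorted[0] = $1BA10020BBCC1212CBC1BA
  sorted[1] = 0020BBCC1212CBC1BA$1BA1
  sorted[2] = 020BBCC1212CBC1BA$1BA10
  sorted[3] = 0BBCC1212CBC1BA$1BA1002
  sorted[4] = 10020BBCC1212CBC1BA$1BA
  sorted[5] = 1212CBC1BA$1BA10020BBCC
  sorted[6] = 12CBC1BA$1BA10020BBCC12
  sorted[7] = 1BA$1BA10020BBCC1212CBC
  sorted[8] = 1BA10020BBCC1212CBC1BA$
  sorted[9] = 20BBCC1212CBC1BA$1BA100
  sorted[10] = 212CBC1BA$1BA10020BBCC1
  sorted[11] = 2CBC1BA$1BA10020BBCC121
  sorted[12] = A$1BA10020BBCC1212CBC1B
  sorted[13] = A10020BBCC1212CBC1BA$1B
  sorted[14] = BA$1BA10020BBCC1212CBC1
  sorted[15] = BA10020BBCC1212CBC1BA$1
  sorted[16] = BBCC1212CBC1BA$1BA10020
  sorted[17] = BC1BA$1BA10020BBCC1212C
  sorted[18] = BCC1212CBC1BA$1BA10020B
  sorted[19] = C1212CBC1BA$1BA10020BBC
  sorted[20] = C1BA$1BA10020BBCC1212CB
  sorted[21] = CBC1BA$1BA10020BBCC1212
  sorted[22] = CC1212CBC1BA$1BA10020BB
sorted[20] = C1BA$1BA10020BBCC1212CB

Answer: C1BA$1BA10020BBCC1212CB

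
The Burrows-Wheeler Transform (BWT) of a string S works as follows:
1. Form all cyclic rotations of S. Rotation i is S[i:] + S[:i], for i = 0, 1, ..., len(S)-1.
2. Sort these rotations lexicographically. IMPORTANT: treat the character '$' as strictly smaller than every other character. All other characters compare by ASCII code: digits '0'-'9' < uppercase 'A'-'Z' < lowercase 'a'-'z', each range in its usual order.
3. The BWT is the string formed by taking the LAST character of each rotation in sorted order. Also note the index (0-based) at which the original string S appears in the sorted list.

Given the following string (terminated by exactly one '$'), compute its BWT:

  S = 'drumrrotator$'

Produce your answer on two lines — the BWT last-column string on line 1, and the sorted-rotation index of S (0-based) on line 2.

Answer: rt$utrormdoar
2

Derivation:
All 13 rotations (rotation i = S[i:]+S[:i]):
  rot[0] = drumrrotator$
  rot[1] = rumrrotator$d
  rot[2] = umrrotator$dr
  rot[3] = mrrotator$dru
  rot[4] = rrotator$drum
  rot[5] = rotator$drumr
  rot[6] = otator$drumrr
  rot[7] = tator$drumrro
  rot[8] = ator$drumrrot
  rot[9] = tor$drumrrota
  rot[10] = or$drumrrotat
  rot[11] = r$drumrrotato
  rot[12] = $drumrrotator
Sorted (with $ < everything):
  sorted[0] = $drumrrotator  (last char: 'r')
  sorted[1] = ator$drumrrot  (last char: 't')
  sorted[2] = drumrrotator$  (last char: '$')
  sorted[3] = mrrotator$dru  (last char: 'u')
  sorted[4] = or$drumrrotat  (last char: 't')
  sorted[5] = otator$drumrr  (last char: 'r')
  sorted[6] = r$drumrrotato  (last char: 'o')
  sorted[7] = rotator$drumr  (last char: 'r')
  sorted[8] = rrotator$drum  (last char: 'm')
  sorted[9] = rumrrotator$d  (last char: 'd')
  sorted[10] = tator$drumrro  (last char: 'o')
  sorted[11] = tor$drumrrota  (last char: 'a')
  sorted[12] = umrrotator$dr  (last char: 'r')
Last column: rt$utrormdoar
Original string S is at sorted index 2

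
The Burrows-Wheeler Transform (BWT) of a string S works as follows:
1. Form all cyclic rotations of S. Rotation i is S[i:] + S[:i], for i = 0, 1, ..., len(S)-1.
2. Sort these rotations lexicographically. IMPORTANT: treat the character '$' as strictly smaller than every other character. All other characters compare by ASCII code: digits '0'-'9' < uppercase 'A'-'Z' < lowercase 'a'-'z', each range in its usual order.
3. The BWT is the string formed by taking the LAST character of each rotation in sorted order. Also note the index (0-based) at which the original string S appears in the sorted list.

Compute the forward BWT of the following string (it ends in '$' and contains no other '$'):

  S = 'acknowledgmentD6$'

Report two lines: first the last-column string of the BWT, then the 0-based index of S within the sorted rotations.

Answer: 6Dt$aelmdcwgkenno
3

Derivation:
All 17 rotations (rotation i = S[i:]+S[:i]):
  rot[0] = acknowledgmentD6$
  rot[1] = cknowledgmentD6$a
  rot[2] = knowledgmentD6$ac
  rot[3] = nowledgmentD6$ack
  rot[4] = owledgmentD6$ackn
  rot[5] = wledgmentD6$ackno
  rot[6] = ledgmentD6$acknow
  rot[7] = edgmentD6$acknowl
  rot[8] = dgmentD6$acknowle
  rot[9] = gmentD6$acknowled
  rot[10] = mentD6$acknowledg
  rot[11] = entD6$acknowledgm
  rot[12] = ntD6$acknowledgme
  rot[13] = tD6$acknowledgmen
  rot[14] = D6$acknowledgment
  rot[15] = 6$acknowledgmentD
  rot[16] = $acknowledgmentD6
Sorted (with $ < everything):
  sorted[0] = $acknowledgmentD6  (last char: '6')
  sorted[1] = 6$acknowledgmentD  (last char: 'D')
  sorted[2] = D6$acknowledgment  (last char: 't')
  sorted[3] = acknowledgmentD6$  (last char: '$')
  sorted[4] = cknowledgmentD6$a  (last char: 'a')
  sorted[5] = dgmentD6$acknowle  (last char: 'e')
  sorted[6] = edgmentD6$acknowl  (last char: 'l')
  sorted[7] = entD6$acknowledgm  (last char: 'm')
  sorted[8] = gmentD6$acknowled  (last char: 'd')
  sorted[9] = knowledgmentD6$ac  (last char: 'c')
  sorted[10] = ledgmentD6$acknow  (last char: 'w')
  sorted[11] = mentD6$acknowledg  (last char: 'g')
  sorted[12] = nowledgmentD6$ack  (last char: 'k')
  sorted[13] = ntD6$acknowledgme  (last char: 'e')
  sorted[14] = owledgmentD6$ackn  (last char: 'n')
  sorted[15] = tD6$acknowledgmen  (last char: 'n')
  sorted[16] = wledgmentD6$ackno  (last char: 'o')
Last column: 6Dt$aelmdcwgkenno
Original string S is at sorted index 3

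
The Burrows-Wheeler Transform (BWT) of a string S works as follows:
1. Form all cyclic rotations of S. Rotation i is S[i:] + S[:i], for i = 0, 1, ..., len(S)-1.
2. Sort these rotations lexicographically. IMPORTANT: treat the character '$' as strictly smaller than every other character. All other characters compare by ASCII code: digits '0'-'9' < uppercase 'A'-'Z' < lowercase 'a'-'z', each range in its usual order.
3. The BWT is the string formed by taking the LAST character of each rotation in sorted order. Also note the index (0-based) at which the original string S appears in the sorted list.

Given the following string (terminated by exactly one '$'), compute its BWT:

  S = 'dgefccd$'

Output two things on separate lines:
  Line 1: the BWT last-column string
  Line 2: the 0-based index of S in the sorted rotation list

All 8 rotations (rotation i = S[i:]+S[:i]):
  rot[0] = dgefccd$
  rot[1] = gefccd$d
  rot[2] = efccd$dg
  rot[3] = fccd$dge
  rot[4] = ccd$dgef
  rot[5] = cd$dgefc
  rot[6] = d$dgefcc
  rot[7] = $dgefccd
Sorted (with $ < everything):
  sorted[0] = $dgefccd  (last char: 'd')
  sorted[1] = ccd$dgef  (last char: 'f')
  sorted[2] = cd$dgefc  (last char: 'c')
  sorted[3] = d$dgefcc  (last char: 'c')
  sorted[4] = dgefccd$  (last char: '$')
  sorted[5] = efccd$dg  (last char: 'g')
  sorted[6] = fccd$dge  (last char: 'e')
  sorted[7] = gefccd$d  (last char: 'd')
Last column: dfcc$ged
Original string S is at sorted index 4

Answer: dfcc$ged
4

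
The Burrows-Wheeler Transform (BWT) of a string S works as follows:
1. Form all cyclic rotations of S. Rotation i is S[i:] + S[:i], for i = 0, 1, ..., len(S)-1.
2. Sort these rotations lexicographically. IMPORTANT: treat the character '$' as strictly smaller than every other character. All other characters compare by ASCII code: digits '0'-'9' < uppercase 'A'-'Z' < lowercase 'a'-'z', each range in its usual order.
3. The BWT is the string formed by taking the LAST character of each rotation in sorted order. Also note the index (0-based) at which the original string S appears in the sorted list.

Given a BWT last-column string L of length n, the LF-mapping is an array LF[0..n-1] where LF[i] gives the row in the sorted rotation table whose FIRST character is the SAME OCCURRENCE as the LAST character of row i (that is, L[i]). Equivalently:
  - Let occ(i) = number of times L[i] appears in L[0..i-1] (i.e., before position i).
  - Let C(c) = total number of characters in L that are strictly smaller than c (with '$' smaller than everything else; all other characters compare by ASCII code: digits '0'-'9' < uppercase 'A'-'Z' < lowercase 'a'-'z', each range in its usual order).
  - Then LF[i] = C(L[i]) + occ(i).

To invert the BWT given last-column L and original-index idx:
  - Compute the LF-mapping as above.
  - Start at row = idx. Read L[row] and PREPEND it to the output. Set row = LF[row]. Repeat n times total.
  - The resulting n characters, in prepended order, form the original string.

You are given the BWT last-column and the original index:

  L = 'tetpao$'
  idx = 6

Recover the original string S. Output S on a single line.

LF mapping: 5 2 6 4 1 3 0
Walk LF starting at row 6, prepending L[row]:
  step 1: row=6, L[6]='$', prepend. Next row=LF[6]=0
  step 2: row=0, L[0]='t', prepend. Next row=LF[0]=5
  step 3: row=5, L[5]='o', prepend. Next row=LF[5]=3
  step 4: row=3, L[3]='p', prepend. Next row=LF[3]=4
  step 5: row=4, L[4]='a', prepend. Next row=LF[4]=1
  step 6: row=1, L[1]='e', prepend. Next row=LF[1]=2
  step 7: row=2, L[2]='t', prepend. Next row=LF[2]=6
Reversed output: teapot$

Answer: teapot$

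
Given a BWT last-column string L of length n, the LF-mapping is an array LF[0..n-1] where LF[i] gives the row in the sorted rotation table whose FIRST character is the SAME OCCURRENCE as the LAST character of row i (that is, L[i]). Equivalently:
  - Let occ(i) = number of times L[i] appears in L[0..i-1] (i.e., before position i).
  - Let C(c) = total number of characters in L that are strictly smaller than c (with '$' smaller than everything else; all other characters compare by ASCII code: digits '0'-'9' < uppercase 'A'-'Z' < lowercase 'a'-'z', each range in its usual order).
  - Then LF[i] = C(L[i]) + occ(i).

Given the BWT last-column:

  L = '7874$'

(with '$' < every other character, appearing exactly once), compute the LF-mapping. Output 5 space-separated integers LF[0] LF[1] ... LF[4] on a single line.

Answer: 2 4 3 1 0

Derivation:
Char counts: '$':1, '4':1, '7':2, '8':1
C (first-col start): C('$')=0, C('4')=1, C('7')=2, C('8')=4
L[0]='7': occ=0, LF[0]=C('7')+0=2+0=2
L[1]='8': occ=0, LF[1]=C('8')+0=4+0=4
L[2]='7': occ=1, LF[2]=C('7')+1=2+1=3
L[3]='4': occ=0, LF[3]=C('4')+0=1+0=1
L[4]='$': occ=0, LF[4]=C('$')+0=0+0=0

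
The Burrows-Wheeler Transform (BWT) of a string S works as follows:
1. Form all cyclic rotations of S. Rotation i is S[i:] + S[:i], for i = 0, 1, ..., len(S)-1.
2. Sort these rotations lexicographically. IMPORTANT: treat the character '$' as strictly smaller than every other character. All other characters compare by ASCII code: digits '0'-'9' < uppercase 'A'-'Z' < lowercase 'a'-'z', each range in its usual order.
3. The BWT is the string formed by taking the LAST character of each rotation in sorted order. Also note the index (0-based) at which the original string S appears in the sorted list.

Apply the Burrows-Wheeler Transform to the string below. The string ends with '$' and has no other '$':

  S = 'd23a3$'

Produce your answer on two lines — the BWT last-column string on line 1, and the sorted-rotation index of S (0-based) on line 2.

All 6 rotations (rotation i = S[i:]+S[:i]):
  rot[0] = d23a3$
  rot[1] = 23a3$d
  rot[2] = 3a3$d2
  rot[3] = a3$d23
  rot[4] = 3$d23a
  rot[5] = $d23a3
Sorted (with $ < everything):
  sorted[0] = $d23a3  (last char: '3')
  sorted[1] = 23a3$d  (last char: 'd')
  sorted[2] = 3$d23a  (last char: 'a')
  sorted[3] = 3a3$d2  (last char: '2')
  sorted[4] = a3$d23  (last char: '3')
  sorted[5] = d23a3$  (last char: '$')
Last column: 3da23$
Original string S is at sorted index 5

Answer: 3da23$
5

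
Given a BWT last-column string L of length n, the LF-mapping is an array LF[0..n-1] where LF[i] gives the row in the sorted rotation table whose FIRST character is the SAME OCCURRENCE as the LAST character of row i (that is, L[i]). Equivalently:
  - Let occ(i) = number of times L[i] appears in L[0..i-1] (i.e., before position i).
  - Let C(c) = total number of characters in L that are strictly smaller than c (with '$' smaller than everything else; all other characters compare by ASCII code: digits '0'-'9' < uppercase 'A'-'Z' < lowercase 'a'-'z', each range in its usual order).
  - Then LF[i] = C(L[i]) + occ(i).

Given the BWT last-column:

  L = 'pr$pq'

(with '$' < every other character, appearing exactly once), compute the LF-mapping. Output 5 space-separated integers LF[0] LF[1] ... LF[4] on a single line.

Answer: 1 4 0 2 3

Derivation:
Char counts: '$':1, 'p':2, 'q':1, 'r':1
C (first-col start): C('$')=0, C('p')=1, C('q')=3, C('r')=4
L[0]='p': occ=0, LF[0]=C('p')+0=1+0=1
L[1]='r': occ=0, LF[1]=C('r')+0=4+0=4
L[2]='$': occ=0, LF[2]=C('$')+0=0+0=0
L[3]='p': occ=1, LF[3]=C('p')+1=1+1=2
L[4]='q': occ=0, LF[4]=C('q')+0=3+0=3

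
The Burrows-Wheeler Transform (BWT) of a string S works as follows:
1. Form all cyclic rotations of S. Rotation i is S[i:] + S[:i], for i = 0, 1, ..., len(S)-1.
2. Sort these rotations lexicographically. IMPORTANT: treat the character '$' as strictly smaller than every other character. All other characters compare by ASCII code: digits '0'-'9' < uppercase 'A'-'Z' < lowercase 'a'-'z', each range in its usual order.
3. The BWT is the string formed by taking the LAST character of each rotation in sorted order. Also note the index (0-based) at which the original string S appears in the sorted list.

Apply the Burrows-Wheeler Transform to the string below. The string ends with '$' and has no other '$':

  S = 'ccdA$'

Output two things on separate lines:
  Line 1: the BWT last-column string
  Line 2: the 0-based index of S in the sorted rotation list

Answer: Ad$cc
2

Derivation:
All 5 rotations (rotation i = S[i:]+S[:i]):
  rot[0] = ccdA$
  rot[1] = cdA$c
  rot[2] = dA$cc
  rot[3] = A$ccd
  rot[4] = $ccdA
Sorted (with $ < everything):
  sorted[0] = $ccdA  (last char: 'A')
  sorted[1] = A$ccd  (last char: 'd')
  sorted[2] = ccdA$  (last char: '$')
  sorted[3] = cdA$c  (last char: 'c')
  sorted[4] = dA$cc  (last char: 'c')
Last column: Ad$cc
Original string S is at sorted index 2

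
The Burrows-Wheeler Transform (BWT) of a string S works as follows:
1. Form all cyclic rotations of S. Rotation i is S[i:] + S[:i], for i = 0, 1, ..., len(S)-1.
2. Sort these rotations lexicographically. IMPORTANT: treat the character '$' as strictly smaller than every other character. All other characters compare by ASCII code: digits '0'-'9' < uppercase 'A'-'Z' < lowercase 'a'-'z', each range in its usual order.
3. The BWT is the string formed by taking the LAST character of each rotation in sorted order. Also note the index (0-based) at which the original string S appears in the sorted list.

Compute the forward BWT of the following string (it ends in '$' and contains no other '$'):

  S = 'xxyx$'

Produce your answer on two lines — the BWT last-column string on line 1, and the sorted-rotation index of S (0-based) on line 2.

All 5 rotations (rotation i = S[i:]+S[:i]):
  rot[0] = xxyx$
  rot[1] = xyx$x
  rot[2] = yx$xx
  rot[3] = x$xxy
  rot[4] = $xxyx
Sorted (with $ < everything):
  sorted[0] = $xxyx  (last char: 'x')
  sorted[1] = x$xxy  (last char: 'y')
  sorted[2] = xxyx$  (last char: '$')
  sorted[3] = xyx$x  (last char: 'x')
  sorted[4] = yx$xx  (last char: 'x')
Last column: xy$xx
Original string S is at sorted index 2

Answer: xy$xx
2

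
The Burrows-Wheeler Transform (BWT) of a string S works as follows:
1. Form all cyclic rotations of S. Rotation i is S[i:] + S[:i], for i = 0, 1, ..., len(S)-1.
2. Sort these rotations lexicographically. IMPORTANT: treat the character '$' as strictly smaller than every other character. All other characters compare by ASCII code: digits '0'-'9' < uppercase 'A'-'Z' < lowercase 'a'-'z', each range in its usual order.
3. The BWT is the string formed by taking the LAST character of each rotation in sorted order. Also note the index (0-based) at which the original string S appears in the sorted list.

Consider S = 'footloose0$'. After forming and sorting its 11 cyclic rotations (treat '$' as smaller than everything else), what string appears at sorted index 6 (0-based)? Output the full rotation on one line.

All 11 rotations (rotation i = S[i:]+S[:i]):
  rot[0] = footloose0$
  rot[1] = ootloose0$f
  rot[2] = otloose0$fo
  rot[3] = tloose0$foo
  rot[4] = loose0$foot
  rot[5] = oose0$footl
  rot[6] = ose0$footlo
  rot[7] = se0$footloo
  rot[8] = e0$footloos
  rot[9] = 0$footloose
  rot[10] = $footloose0
Sorted (with $ < everything):
  sorted[0] = $footloose0
  sorted[1] = 0$footloose
  sorted[2] = e0$footloos
  sorted[3] = footloose0$
  sorted[4] = loose0$foot
  sorted[5] = oose0$footl
  sorted[6] = ootloose0$f
  sorted[7] = ose0$footlo
  sorted[8] = otloose0$fo
  sorted[9] = se0$footloo
  sorted[10] = tloose0$foo
sorted[6] = ootloose0$f

Answer: ootloose0$f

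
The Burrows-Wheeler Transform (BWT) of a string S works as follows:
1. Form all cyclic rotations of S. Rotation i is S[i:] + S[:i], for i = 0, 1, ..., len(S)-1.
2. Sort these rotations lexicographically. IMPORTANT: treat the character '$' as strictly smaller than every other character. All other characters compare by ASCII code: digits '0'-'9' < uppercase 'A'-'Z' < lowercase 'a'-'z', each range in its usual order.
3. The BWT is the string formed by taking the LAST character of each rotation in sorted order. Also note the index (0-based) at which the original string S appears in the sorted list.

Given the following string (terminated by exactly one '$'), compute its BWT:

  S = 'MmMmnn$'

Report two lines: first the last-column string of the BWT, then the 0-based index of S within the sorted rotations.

Answer: n$mMMnm
1

Derivation:
All 7 rotations (rotation i = S[i:]+S[:i]):
  rot[0] = MmMmnn$
  rot[1] = mMmnn$M
  rot[2] = Mmnn$Mm
  rot[3] = mnn$MmM
  rot[4] = nn$MmMm
  rot[5] = n$MmMmn
  rot[6] = $MmMmnn
Sorted (with $ < everything):
  sorted[0] = $MmMmnn  (last char: 'n')
  sorted[1] = MmMmnn$  (last char: '$')
  sorted[2] = Mmnn$Mm  (last char: 'm')
  sorted[3] = mMmnn$M  (last char: 'M')
  sorted[4] = mnn$MmM  (last char: 'M')
  sorted[5] = n$MmMmn  (last char: 'n')
  sorted[6] = nn$MmMm  (last char: 'm')
Last column: n$mMMnm
Original string S is at sorted index 1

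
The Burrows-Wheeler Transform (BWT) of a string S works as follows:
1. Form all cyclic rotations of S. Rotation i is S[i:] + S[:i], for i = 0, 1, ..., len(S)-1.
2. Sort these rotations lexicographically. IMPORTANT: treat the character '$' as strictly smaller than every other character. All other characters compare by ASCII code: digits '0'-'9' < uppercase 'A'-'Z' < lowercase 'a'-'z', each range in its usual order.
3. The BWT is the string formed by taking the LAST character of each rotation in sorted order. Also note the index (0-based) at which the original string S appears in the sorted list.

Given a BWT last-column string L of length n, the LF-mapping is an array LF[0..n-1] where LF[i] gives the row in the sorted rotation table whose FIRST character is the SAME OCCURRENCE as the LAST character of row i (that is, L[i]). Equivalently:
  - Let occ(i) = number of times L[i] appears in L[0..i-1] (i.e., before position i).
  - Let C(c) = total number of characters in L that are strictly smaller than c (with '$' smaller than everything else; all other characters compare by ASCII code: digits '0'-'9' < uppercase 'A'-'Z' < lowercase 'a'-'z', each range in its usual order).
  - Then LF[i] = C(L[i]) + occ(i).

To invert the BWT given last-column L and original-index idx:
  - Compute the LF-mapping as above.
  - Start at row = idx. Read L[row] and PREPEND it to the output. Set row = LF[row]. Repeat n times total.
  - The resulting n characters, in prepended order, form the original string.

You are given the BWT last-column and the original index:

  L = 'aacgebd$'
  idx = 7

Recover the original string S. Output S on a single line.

LF mapping: 1 2 4 7 6 3 5 0
Walk LF starting at row 7, prepending L[row]:
  step 1: row=7, L[7]='$', prepend. Next row=LF[7]=0
  step 2: row=0, L[0]='a', prepend. Next row=LF[0]=1
  step 3: row=1, L[1]='a', prepend. Next row=LF[1]=2
  step 4: row=2, L[2]='c', prepend. Next row=LF[2]=4
  step 5: row=4, L[4]='e', prepend. Next row=LF[4]=6
  step 6: row=6, L[6]='d', prepend. Next row=LF[6]=5
  step 7: row=5, L[5]='b', prepend. Next row=LF[5]=3
  step 8: row=3, L[3]='g', prepend. Next row=LF[3]=7
Reversed output: gbdecaa$

Answer: gbdecaa$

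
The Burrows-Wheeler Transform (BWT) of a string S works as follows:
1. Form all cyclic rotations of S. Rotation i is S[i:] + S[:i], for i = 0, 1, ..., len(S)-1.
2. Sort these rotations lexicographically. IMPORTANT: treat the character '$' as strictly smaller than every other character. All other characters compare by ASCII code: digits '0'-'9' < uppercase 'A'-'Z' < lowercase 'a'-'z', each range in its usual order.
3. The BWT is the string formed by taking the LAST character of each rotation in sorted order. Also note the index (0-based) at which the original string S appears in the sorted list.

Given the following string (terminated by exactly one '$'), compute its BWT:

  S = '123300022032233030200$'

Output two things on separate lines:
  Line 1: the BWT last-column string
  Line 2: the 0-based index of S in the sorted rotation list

Answer: 002303032$020312303022
9

Derivation:
All 22 rotations (rotation i = S[i:]+S[:i]):
  rot[0] = 123300022032233030200$
  rot[1] = 23300022032233030200$1
  rot[2] = 3300022032233030200$12
  rot[3] = 300022032233030200$123
  rot[4] = 00022032233030200$1233
  rot[5] = 0022032233030200$12330
  rot[6] = 022032233030200$123300
  rot[7] = 22032233030200$1233000
  rot[8] = 2032233030200$12330002
  rot[9] = 032233030200$123300022
  rot[10] = 32233030200$1233000220
  rot[11] = 2233030200$12330002203
  rot[12] = 233030200$123300022032
  rot[13] = 33030200$1233000220322
  rot[14] = 3030200$12330002203223
  rot[15] = 030200$123300022032233
  rot[16] = 30200$1233000220322330
  rot[17] = 0200$12330002203223303
  rot[18] = 200$123300022032233030
  rot[19] = 00$1233000220322330302
  rot[20] = 0$12330002203223303020
  rot[21] = $123300022032233030200
Sorted (with $ < everything):
  sorted[0] = $123300022032233030200  (last char: '0')
  sorted[1] = 0$12330002203223303020  (last char: '0')
  sorted[2] = 00$1233000220322330302  (last char: '2')
  sorted[3] = 00022032233030200$1233  (last char: '3')
  sorted[4] = 0022032233030200$12330  (last char: '0')
  sorted[5] = 0200$12330002203223303  (last char: '3')
  sorted[6] = 022032233030200$123300  (last char: '0')
  sorted[7] = 030200$123300022032233  (last char: '3')
  sorted[8] = 032233030200$123300022  (last char: '2')
  sorted[9] = 123300022032233030200$  (last char: '$')
  sorted[10] = 200$123300022032233030  (last char: '0')
  sorted[11] = 2032233030200$12330002  (last char: '2')
  sorted[12] = 22032233030200$1233000  (last char: '0')
  sorted[13] = 2233030200$12330002203  (last char: '3')
  sorted[14] = 23300022032233030200$1  (last char: '1')
  sorted[15] = 233030200$123300022032  (last char: '2')
  sorted[16] = 300022032233030200$123  (last char: '3')
  sorted[17] = 30200$1233000220322330  (last char: '0')
  sorted[18] = 3030200$12330002203223  (last char: '3')
  sorted[19] = 32233030200$1233000220  (last char: '0')
  sorted[20] = 3300022032233030200$12  (last char: '2')
  sorted[21] = 33030200$1233000220322  (last char: '2')
Last column: 002303032$020312303022
Original string S is at sorted index 9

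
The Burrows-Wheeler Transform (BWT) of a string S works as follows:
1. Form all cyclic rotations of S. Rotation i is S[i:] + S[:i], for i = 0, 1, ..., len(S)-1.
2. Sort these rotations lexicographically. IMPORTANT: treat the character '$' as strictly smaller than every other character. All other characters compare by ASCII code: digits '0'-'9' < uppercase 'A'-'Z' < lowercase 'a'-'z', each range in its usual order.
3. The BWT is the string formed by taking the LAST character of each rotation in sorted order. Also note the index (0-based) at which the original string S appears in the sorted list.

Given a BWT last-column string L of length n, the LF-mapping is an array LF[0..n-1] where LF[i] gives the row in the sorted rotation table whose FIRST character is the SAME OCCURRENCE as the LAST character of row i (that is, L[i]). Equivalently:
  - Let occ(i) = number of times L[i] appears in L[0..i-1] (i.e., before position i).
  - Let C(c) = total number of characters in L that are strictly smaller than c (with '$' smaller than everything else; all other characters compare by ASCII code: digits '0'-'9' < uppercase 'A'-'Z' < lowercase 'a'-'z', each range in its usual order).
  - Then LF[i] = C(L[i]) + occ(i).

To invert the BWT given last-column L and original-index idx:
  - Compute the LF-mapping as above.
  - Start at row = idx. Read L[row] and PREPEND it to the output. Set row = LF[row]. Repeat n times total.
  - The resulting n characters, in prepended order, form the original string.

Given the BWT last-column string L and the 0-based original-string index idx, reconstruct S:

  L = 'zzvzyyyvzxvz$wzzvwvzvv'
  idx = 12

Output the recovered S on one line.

LF mapping: 14 15 1 16 11 12 13 2 17 10 3 18 0 8 19 20 4 9 5 21 6 7
Walk LF starting at row 12, prepending L[row]:
  step 1: row=12, L[12]='$', prepend. Next row=LF[12]=0
  step 2: row=0, L[0]='z', prepend. Next row=LF[0]=14
  step 3: row=14, L[14]='z', prepend. Next row=LF[14]=19
  step 4: row=19, L[19]='z', prepend. Next row=LF[19]=21
  step 5: row=21, L[21]='v', prepend. Next row=LF[21]=7
  step 6: row=7, L[7]='v', prepend. Next row=LF[7]=2
  step 7: row=2, L[2]='v', prepend. Next row=LF[2]=1
  step 8: row=1, L[1]='z', prepend. Next row=LF[1]=15
  step 9: row=15, L[15]='z', prepend. Next row=LF[15]=20
  step 10: row=20, L[20]='v', prepend. Next row=LF[20]=6
  step 11: row=6, L[6]='y', prepend. Next row=LF[6]=13
  step 12: row=13, L[13]='w', prepend. Next row=LF[13]=8
  step 13: row=8, L[8]='z', prepend. Next row=LF[8]=17
  step 14: row=17, L[17]='w', prepend. Next row=LF[17]=9
  step 15: row=9, L[9]='x', prepend. Next row=LF[9]=10
  step 16: row=10, L[10]='v', prepend. Next row=LF[10]=3
  step 17: row=3, L[3]='z', prepend. Next row=LF[3]=16
  step 18: row=16, L[16]='v', prepend. Next row=LF[16]=4
  step 19: row=4, L[4]='y', prepend. Next row=LF[4]=11
  step 20: row=11, L[11]='z', prepend. Next row=LF[11]=18
  step 21: row=18, L[18]='v', prepend. Next row=LF[18]=5
  step 22: row=5, L[5]='y', prepend. Next row=LF[5]=12
Reversed output: yvzyvzvxwzwyvzzvvvzzz$

Answer: yvzyvzvxwzwyvzzvvvzzz$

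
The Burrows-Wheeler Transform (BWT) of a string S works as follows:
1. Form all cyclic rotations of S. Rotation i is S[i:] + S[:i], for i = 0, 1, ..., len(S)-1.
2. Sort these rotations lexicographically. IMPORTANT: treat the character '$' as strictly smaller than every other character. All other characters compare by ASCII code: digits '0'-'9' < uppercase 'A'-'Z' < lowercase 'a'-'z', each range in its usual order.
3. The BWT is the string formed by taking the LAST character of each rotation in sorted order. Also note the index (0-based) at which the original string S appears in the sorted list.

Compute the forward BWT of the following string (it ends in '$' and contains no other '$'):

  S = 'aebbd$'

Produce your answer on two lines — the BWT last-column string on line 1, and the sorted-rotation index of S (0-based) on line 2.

Answer: d$ebba
1

Derivation:
All 6 rotations (rotation i = S[i:]+S[:i]):
  rot[0] = aebbd$
  rot[1] = ebbd$a
  rot[2] = bbd$ae
  rot[3] = bd$aeb
  rot[4] = d$aebb
  rot[5] = $aebbd
Sorted (with $ < everything):
  sorted[0] = $aebbd  (last char: 'd')
  sorted[1] = aebbd$  (last char: '$')
  sorted[2] = bbd$ae  (last char: 'e')
  sorted[3] = bd$aeb  (last char: 'b')
  sorted[4] = d$aebb  (last char: 'b')
  sorted[5] = ebbd$a  (last char: 'a')
Last column: d$ebba
Original string S is at sorted index 1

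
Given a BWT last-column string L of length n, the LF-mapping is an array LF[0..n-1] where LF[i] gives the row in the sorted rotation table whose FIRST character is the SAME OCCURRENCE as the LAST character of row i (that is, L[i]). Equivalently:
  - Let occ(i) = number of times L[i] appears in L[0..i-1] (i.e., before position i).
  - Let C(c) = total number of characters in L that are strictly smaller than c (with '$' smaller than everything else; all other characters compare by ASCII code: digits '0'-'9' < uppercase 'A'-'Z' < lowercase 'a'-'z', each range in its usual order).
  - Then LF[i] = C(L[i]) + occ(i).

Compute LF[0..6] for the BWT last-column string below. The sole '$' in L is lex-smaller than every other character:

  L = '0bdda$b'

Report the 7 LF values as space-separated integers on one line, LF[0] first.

Char counts: '$':1, '0':1, 'a':1, 'b':2, 'd':2
C (first-col start): C('$')=0, C('0')=1, C('a')=2, C('b')=3, C('d')=5
L[0]='0': occ=0, LF[0]=C('0')+0=1+0=1
L[1]='b': occ=0, LF[1]=C('b')+0=3+0=3
L[2]='d': occ=0, LF[2]=C('d')+0=5+0=5
L[3]='d': occ=1, LF[3]=C('d')+1=5+1=6
L[4]='a': occ=0, LF[4]=C('a')+0=2+0=2
L[5]='$': occ=0, LF[5]=C('$')+0=0+0=0
L[6]='b': occ=1, LF[6]=C('b')+1=3+1=4

Answer: 1 3 5 6 2 0 4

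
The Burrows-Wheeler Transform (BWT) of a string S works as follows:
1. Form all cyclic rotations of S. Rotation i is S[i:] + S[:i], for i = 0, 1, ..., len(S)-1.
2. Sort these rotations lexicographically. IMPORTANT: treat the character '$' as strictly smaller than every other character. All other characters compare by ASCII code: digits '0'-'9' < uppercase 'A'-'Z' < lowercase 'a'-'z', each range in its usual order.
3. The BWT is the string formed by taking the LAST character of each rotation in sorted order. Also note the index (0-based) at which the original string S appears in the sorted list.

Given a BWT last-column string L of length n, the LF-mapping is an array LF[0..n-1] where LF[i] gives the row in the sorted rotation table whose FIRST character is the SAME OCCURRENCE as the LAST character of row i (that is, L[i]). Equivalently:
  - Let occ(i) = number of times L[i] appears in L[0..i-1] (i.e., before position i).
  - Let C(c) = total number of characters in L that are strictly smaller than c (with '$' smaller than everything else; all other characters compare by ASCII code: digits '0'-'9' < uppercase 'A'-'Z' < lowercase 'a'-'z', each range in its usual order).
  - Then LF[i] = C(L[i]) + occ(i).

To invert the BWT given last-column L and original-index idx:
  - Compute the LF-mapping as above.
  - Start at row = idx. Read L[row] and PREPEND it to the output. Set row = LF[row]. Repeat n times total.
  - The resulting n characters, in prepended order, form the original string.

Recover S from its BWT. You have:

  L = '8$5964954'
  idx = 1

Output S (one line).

LF mapping: 6 0 3 7 5 1 8 4 2
Walk LF starting at row 1, prepending L[row]:
  step 1: row=1, L[1]='$', prepend. Next row=LF[1]=0
  step 2: row=0, L[0]='8', prepend. Next row=LF[0]=6
  step 3: row=6, L[6]='9', prepend. Next row=LF[6]=8
  step 4: row=8, L[8]='4', prepend. Next row=LF[8]=2
  step 5: row=2, L[2]='5', prepend. Next row=LF[2]=3
  step 6: row=3, L[3]='9', prepend. Next row=LF[3]=7
  step 7: row=7, L[7]='5', prepend. Next row=LF[7]=4
  step 8: row=4, L[4]='6', prepend. Next row=LF[4]=5
  step 9: row=5, L[5]='4', prepend. Next row=LF[5]=1
Reversed output: 46595498$

Answer: 46595498$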